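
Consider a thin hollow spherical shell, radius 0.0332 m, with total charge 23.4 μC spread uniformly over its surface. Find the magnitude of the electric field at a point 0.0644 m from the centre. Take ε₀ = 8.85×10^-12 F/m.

Take a concentric spherical Gaussian surface of radius r = 0.0644 m (r > 0.0332 m).
The entire shell is enclosed: Q_enc = 2.34×10^-5 C.
By Gauss's law, ∮E·dA = E·4πr² = Q_enc/ε₀.
E = |Q_enc|/(4πε₀r²) = (2.34e-5)/(4π·8.85×10^-12·(0.0644)²) = 5.07×10^7 N/C.

|E| = 5.07×10^7 N/C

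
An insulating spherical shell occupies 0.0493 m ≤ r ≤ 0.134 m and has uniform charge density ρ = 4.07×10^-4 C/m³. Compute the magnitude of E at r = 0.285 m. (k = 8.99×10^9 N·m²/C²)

By spherical symmetry E is radial; choose a Gaussian sphere of radius r = 0.285 m (r > 0.134 m, enclosing the whole shell).
Q_enc = ρ·(4π/3)(b³ − a³) = (4.07×10^-4)·(4π/3)·((0.134)³ − (0.0493)³) = 3.898×10^-6 C.
Applying ∮E·dA = Q_enc/ε₀ with Φ = E(4πr²):
E = k|Q_enc|/r² = (8.99×10^9)(3.898e-6)/(0.285)² = 4.31e5 N/C.

|E| ≈ 4.31×10^5 V/m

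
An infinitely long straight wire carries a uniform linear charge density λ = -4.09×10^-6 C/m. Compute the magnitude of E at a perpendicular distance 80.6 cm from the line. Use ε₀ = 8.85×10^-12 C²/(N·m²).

By cylindrical symmetry E is radial; use a coaxial Gaussian cylinder of radius 80.6 cm and length L.
Q_enc = λL, so λ_enc = -4.09×10^-6 C/m.
By Gauss's law (flux through the curved wall only), E·2πrL = λ_enc L/ε₀.
E = |λ_enc|/(2πε₀r) = (4.09×10^-6)/(2π·8.85×10^-12·0.806) = 9.13e4 N/C.

E ≈ 9.13×10^4 N/C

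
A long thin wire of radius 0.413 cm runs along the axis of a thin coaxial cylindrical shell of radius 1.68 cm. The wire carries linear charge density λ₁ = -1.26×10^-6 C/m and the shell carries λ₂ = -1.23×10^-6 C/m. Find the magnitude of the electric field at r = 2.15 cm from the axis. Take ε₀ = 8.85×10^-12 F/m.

Take a coaxial cylindrical Gaussian surface of radius r = 2.15 cm and length L (r > 1.68 cm, enclosing both).
λ_enc = λ₁ + λ₂ = (-1.26e-6) + (-1.23×10^-6) = -2.49×10^-6 C/m.
Applying ∮E·dA = Q_enc/ε₀ with the end caps contributing no flux:
E = |λ_enc|/(2πε₀r) = (2.49×10^-6)/(2π·8.85×10^-12·0.0215) = 2.08×10^6 N/C.

E = 2.08e6 N/C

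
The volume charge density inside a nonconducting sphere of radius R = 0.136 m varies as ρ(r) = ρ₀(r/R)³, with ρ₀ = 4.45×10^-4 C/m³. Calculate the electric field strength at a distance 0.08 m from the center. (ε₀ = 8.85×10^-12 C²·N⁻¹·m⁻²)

Take a concentric spherical Gaussian surface of radius r = 0.08 m (r < R).
Q_enc = ∫₀^r ρ(r')·4πr'² dr' = (4πρ₀/R³) ∫₀^r r'^5 dr' = 4πρ₀ r^6/(6·R³) = 9.713×10^-8 C.
Applying ∮E·dA = Q_enc/ε₀ with Φ = E(4πr²):
E = |Q_enc|/(4πε₀r²) = (9.713e-8)/(4π·8.85×10^-12·(0.08)²) = 1.36×10^5 N/C.

|E| ≈ 1.36×10^5 N/C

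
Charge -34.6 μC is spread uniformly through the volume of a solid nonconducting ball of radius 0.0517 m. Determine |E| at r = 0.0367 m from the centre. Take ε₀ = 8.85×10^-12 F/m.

Take a concentric spherical Gaussian surface of radius r = 0.0367 m (r < R).
For a uniform sphere the enclosed fraction is (r/R)³, so Q_enc = (-34.6 μC)(0.0367/0.0517)³ = -1.238e-5 C.
Applying ∮E·dA = Q_enc/ε₀ with Φ = E(4πr²):
E = |Q_enc|/(4πε₀r²) = (1.238×10^-5)/(4π·8.85×10^-12·(0.0367)²) = 8.26×10^7 N/C.

8.26×10^7 N/C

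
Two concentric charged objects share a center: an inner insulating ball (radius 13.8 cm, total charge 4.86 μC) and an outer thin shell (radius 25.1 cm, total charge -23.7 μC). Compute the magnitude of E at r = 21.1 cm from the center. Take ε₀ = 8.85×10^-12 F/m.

E ≈ 9.82×10^5 N/C

By spherical symmetry E is radial; choose a Gaussian sphere of radius r = 21.1 cm (between the bodies, 13.8 cm < r < 25.1 cm).
Only the inner charge is enclosed; the outer shell contributes nothing inside itself. Q_enc = 4.86 μC = 4.86e-6 C.
Applying ∮E·dA = Q_enc/ε₀ with Φ = E(4πr²):
E = |Q_enc|/(4πε₀r²) = (4.86×10^-6)/(4π·8.85×10^-12·(0.211)²) = 9.82e5 N/C.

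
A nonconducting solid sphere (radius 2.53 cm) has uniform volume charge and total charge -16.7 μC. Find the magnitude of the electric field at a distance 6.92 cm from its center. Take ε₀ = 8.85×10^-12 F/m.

Take a concentric spherical Gaussian surface of radius r = 6.92 cm (r > R, so the entire charge is enclosed).
Q_enc = -16.7 μC = -1.67×10^-5 C.
Applying ∮E·dA = Q_enc/ε₀ with Φ = E(4πr²):
E = |Q_enc|/(4πε₀r²) = (1.67×10^-5)/(4π·8.85×10^-12·(0.0692)²) = 3.14×10^7 N/C.

|E| = 3.14×10^7 V/m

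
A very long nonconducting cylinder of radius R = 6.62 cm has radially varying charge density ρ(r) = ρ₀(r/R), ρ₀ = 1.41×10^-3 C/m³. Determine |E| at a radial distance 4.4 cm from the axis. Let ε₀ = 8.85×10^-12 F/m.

|E| = 1.55×10^6 V/m

Take a coaxial cylindrical Gaussian surface of radius r = 4.4 cm and length L (r < R).
λ_enc = ∫₀^r ρ(r')·2πr' dr' = (2πρ₀/R)·r^3/3 = 3.80×10^-6 C/m.
Applying ∮E·dA = Q_enc/ε₀ with the end caps contributing no flux:
E = |λ_enc|/(2πε₀r) = (3.80e-6)/(2π·8.85×10^-12·0.044) = 1.55×10^6 N/C.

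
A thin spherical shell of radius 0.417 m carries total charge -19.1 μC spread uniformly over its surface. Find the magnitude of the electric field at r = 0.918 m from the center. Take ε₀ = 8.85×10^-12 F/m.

By spherical symmetry E is radial; choose a Gaussian sphere of radius r = 0.918 m (r > 0.417 m).
The entire shell is enclosed: Q_enc = -1.91×10^-5 C.
By Gauss's law, ∮E·dA = E·4πr² = Q_enc/ε₀.
E = |Q_enc|/(4πε₀r²) = (1.91×10^-5)/(4π·8.85×10^-12·(0.918)²) = 2.04e5 N/C.

|E| ≈ 2.04e5 N/C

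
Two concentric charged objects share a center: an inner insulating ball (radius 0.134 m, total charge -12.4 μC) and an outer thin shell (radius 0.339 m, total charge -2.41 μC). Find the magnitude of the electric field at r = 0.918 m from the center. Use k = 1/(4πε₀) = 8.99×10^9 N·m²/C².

|E| = 1.58×10^5 V/m

By spherical symmetry E is radial; choose a Gaussian sphere of radius r = 0.918 m (r > 0.339 m, enclosing both).
Q_enc = (-12.4 μC) + (-2.41 μC) = -1.481e-5 C.
Gauss's law: E·4πr² = Q_enc/ε₀.
E = k|Q_enc|/r² = (8.99×10^9)(1.481×10^-5)/(0.918)² = 1.58×10^5 N/C.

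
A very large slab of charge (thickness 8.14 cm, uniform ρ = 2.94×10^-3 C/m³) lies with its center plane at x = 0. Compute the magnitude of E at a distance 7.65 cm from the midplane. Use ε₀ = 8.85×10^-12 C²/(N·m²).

|E| = 1.35×10^7 N/C

The point |x| = 7.65 cm lies outside the slab (half-thickness 0.0407 m). A symmetric pillbox spanning the full slab encloses Q_enc = ρ·d·A.
Flux = 2EA ⇒ E = |ρ|d/(2ε₀), independent of distance outside.
E = (2.94e-3)(0.0814)/(2·8.85×10^-12) = 1.35e7 N/C.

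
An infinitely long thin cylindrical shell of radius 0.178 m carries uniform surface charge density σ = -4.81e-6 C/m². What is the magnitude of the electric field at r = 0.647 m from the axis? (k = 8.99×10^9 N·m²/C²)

1.49×10^5 N/C

By cylindrical symmetry E is radial; use a coaxial Gaussian cylinder of radius 0.647 m and length L (r > 0.178 m).
The whole shell is enclosed: λ_enc = σ·2πR = (-4.81e-6)·2π·(0.178) = -5.38e-6 C/m.
Gauss's law: E·2πrL = λ_enc L/ε₀.
E = 2k|λ_enc|/r = 2(8.99×10^9)(5.38e-6)/(0.647) = 1.49×10^5 N/C.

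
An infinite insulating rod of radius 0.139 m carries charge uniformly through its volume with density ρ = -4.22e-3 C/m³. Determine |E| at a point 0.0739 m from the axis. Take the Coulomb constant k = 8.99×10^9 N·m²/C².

|E| = 1.76×10^7 V/m

Take a coaxial cylindrical Gaussian surface of radius r = 0.0739 m and length L (r < R).
Enclosed charge per unit length: λ_enc = ρ·πr² = (-4.22×10^-3)π(0.0739)² = -7.24e-5 C/m.
Applying ∮E·dA = Q_enc/ε₀ with the end caps contributing no flux:
E = 2k|λ_enc|/r = 2(8.99×10^9)(7.24e-5)/(0.0739) = 1.76×10^7 N/C.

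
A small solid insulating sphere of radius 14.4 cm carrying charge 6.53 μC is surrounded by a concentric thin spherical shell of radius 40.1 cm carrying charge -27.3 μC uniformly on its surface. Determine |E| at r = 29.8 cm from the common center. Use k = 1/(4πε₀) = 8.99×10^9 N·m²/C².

6.61e5 V/m

By spherical symmetry E is radial; choose a Gaussian sphere of radius r = 29.8 cm (between the bodies, 14.4 cm < r < 40.1 cm).
The shell at 40.1 cm lies outside the Gaussian surface, so Q_enc = 6.53 μC = 6.53×10^-6 C.
Gauss's law: E·4πr² = Q_enc/ε₀.
E = k|Q_enc|/r² = (8.99×10^9)(6.53e-6)/(0.298)² = 6.61e5 N/C.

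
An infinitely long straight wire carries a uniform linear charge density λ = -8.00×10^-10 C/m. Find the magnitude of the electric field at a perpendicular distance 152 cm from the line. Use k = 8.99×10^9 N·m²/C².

E = 9.46 V/m

Choose a coaxial cylinder of radius r = 152 cm (arbitrary length L) as the Gaussian surface.
Q_enc = λL, so λ_enc = -8.00e-10 C/m.
By Gauss's law (flux through the curved wall only), E·2πrL = λ_enc L/ε₀.
E = 2k|λ_enc|/r = 2(8.99×10^9)(8.00×10^-10)/(1.52) = 9.46 N/C.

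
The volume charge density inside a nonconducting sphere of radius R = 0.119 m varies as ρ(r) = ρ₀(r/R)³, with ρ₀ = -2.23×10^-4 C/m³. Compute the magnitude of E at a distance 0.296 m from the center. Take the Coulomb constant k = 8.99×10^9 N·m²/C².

|E| ≈ 8.08×10^4 V/m

Take a concentric spherical Gaussian surface of radius r = 0.296 m (r > R, all charge enclosed).
Q_enc = 4π ∫₀^R ρ₀(r'/R)^3 r'² dr' = 4πρ₀R³/6 = -7.871×10^-7 C.
By Gauss's law, ∮E·dA = E·4πr² = Q_enc/ε₀.
E = k|Q_enc|/r² = (8.99×10^9)(7.871e-7)/(0.296)² = 8.08×10^4 N/C.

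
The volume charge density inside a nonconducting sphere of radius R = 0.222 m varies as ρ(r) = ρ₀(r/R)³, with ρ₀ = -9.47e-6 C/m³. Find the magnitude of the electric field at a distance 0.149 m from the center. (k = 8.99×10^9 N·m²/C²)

By spherical symmetry E is radial; choose a Gaussian sphere of radius r = 0.149 m (r < R).
Q_enc = ∫₀^r ρ(r')·4πr'² dr' = (4πρ₀/R³) ∫₀^r r'^5 dr' = 4πρ₀ r^6/(6·R³) = -1.984×10^-8 C.
Gauss's law: E·4πr² = Q_enc/ε₀.
E = k|Q_enc|/r² = (8.99×10^9)(1.984×10^-8)/(0.149)² = 8.03×10^3 N/C.

|E| ≈ 8.03e3 N/C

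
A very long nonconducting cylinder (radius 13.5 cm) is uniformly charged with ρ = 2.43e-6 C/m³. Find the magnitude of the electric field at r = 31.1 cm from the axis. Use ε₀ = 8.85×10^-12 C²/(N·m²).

|E| = 8.05×10^3 N/C

By cylindrical symmetry E is radial; use a coaxial Gaussian cylinder of radius 31.1 cm and length L (r > 13.5 cm, full cross-section enclosed).
λ_enc = ρ·πR² = (2.43×10^-6)π(0.135)² = 1.391×10^-7 C/m.
Applying ∮E·dA = Q_enc/ε₀ with the end caps contributing no flux:
E = |λ_enc|/(2πε₀r) = (1.391×10^-7)/(2π·8.85×10^-12·0.311) = 8.05×10^3 N/C.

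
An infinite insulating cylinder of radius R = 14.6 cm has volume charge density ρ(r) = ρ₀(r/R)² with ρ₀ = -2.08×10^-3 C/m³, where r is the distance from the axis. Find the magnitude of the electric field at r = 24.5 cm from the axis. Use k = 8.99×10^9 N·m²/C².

Choose a coaxial cylinder of radius r = 24.5 cm (arbitrary length L) as the Gaussian surface (r > R, full charge per length enclosed).
λ_enc = 2π ∫₀^R ρ₀(r'/R)^2 r' dr' = 2πρ₀R²/4 = -6.964e-5 C/m.
Gauss's law: E·2πrL = λ_enc L/ε₀.
E = 2k|λ_enc|/r = 2(8.99×10^9)(6.964×10^-5)/(0.245) = 5.11×10^6 N/C.

|E| = 5.11e6 V/m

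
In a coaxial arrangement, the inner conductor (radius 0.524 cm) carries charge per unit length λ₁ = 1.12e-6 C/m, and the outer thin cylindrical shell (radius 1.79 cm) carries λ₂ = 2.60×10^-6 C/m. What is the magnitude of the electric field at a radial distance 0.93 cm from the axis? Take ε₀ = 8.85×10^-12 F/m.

By cylindrical symmetry E is radial; use a coaxial Gaussian cylinder of radius 0.93 cm and length L (between the conductors, 0.524 cm < r < 1.79 cm).
Only the inner wire is enclosed; the outer shell contributes nothing inside itself. λ_enc = λ₁ = 1.12×10^-6 C/m.
Since E is radial and uniform over the curved surface, Φ = E·2πrL = Q_enc/ε₀ = λ_enc L/ε₀.
E = |λ_enc|/(2πε₀r) = (1.12e-6)/(2π·8.85×10^-12·0.0093) = 2.17×10^6 N/C.

E = 2.17e6 V/m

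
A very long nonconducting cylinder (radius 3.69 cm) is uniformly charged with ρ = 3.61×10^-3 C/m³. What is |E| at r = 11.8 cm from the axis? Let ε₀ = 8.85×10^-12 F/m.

E ≈ 2.35×10^6 N/C

By cylindrical symmetry E is radial; use a coaxial Gaussian cylinder of radius 11.8 cm and length L (r > 3.69 cm, full cross-section enclosed).
λ_enc = ρ·πR² = (3.61e-3)π(0.0369)² = 1.544e-5 C/m.
Gauss's law: E·2πrL = λ_enc L/ε₀.
E = |λ_enc|/(2πε₀r) = (1.544×10^-5)/(2π·8.85×10^-12·0.118) = 2.35×10^6 N/C.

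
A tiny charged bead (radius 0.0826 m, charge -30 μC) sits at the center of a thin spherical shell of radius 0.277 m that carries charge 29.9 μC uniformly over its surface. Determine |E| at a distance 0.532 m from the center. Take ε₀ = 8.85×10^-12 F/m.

Take a concentric spherical Gaussian surface of radius r = 0.532 m (r > 0.277 m, enclosing both).
Q_enc = (-30 μC) + (29.9 μC) = -1.00×10^-7 C.
By Gauss's law, ∮E·dA = E·4πr² = Q_enc/ε₀.
E = |Q_enc|/(4πε₀r²) = (1.00×10^-7)/(4π·8.85×10^-12·(0.532)²) = 3.18×10^3 N/C.

E = 3.18×10^3 N/C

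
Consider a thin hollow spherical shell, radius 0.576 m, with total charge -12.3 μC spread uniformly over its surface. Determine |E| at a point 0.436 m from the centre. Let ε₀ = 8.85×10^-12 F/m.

Take a concentric spherical Gaussian surface of radius r = 0.436 m (inside the shell, r < 0.576 m).
No charge lies within this surface, so Q_enc = 0 and Gauss's law gives E·4πr² = 0 ⇒ E = 0.

E = 0 (no enclosed charge)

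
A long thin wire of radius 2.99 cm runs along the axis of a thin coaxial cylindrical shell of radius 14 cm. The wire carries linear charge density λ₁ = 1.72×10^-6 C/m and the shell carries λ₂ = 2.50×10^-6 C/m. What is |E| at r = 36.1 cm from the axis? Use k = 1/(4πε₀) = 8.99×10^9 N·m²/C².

2.10e5 N/C

By cylindrical symmetry E is radial; use a coaxial Gaussian cylinder of radius 36.1 cm and length L (r > 14 cm, enclosing both).
λ_enc = λ₁ + λ₂ = (1.72e-6) + (2.50×10^-6) = 4.22×10^-6 C/m.
By Gauss's law (flux through the curved wall only), E·2πrL = λ_enc L/ε₀.
E = 2k|λ_enc|/r = 2(8.99×10^9)(4.22e-6)/(0.361) = 2.10e5 N/C.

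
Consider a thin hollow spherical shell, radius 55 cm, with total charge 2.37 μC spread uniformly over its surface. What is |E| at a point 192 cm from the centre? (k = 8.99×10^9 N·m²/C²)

E = 5.78e3 N/C

By spherical symmetry E is radial; choose a Gaussian sphere of radius r = 192 cm (r > 55 cm).
The entire shell is enclosed: Q_enc = 2.37×10^-6 C.
Gauss's law: E·4πr² = Q_enc/ε₀.
E = k|Q_enc|/r² = (8.99×10^9)(2.37×10^-6)/(1.92)² = 5.78e3 N/C.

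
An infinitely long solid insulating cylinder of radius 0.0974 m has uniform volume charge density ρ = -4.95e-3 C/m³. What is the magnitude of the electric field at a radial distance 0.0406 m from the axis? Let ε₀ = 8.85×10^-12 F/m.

Take a coaxial cylindrical Gaussian surface of radius r = 0.0406 m and length L (r < R).
Enclosed charge per unit length: λ_enc = ρ·πr² = (-4.95×10^-3)π(0.0406)² = -2.563×10^-5 C/m.
Since E is radial and uniform over the curved surface, Φ = E·2πrL = Q_enc/ε₀ = λ_enc L/ε₀.
E = |λ_enc|/(2πε₀r) = (2.563×10^-5)/(2π·8.85×10^-12·0.0406) = 1.14×10^7 N/C.

|E| ≈ 1.14e7 N/C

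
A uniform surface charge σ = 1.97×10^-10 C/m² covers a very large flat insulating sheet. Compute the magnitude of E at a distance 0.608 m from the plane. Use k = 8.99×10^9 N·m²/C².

The symmetry is planar: E is normal to the sheet and the same magnitude on both sides. Take a pillbox straddling the sheet with end-cap area A.
Only the two end caps contribute flux: Φ = 2EA. With Q_enc = σA, Gauss's law gives E = |σ|/(2ε₀).
E = 2πk|σ| = 2π(8.99×10^9)(1.97×10^-10) = 11.1 N/C.

|E| ≈ 11.1 N/C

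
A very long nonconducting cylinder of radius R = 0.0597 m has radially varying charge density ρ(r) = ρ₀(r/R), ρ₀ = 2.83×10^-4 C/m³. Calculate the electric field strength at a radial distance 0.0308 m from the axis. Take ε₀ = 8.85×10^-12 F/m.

E = 1.69e5 V/m

Choose a coaxial cylinder of radius r = 0.0308 m (arbitrary length L) as the Gaussian surface (r < R).
λ_enc = ∫₀^r ρ(r')·2πr' dr' = (2πρ₀/R)·r^3/3 = 2.901e-7 C/m.
Since E is radial and uniform over the curved surface, Φ = E·2πrL = Q_enc/ε₀ = λ_enc L/ε₀.
E = |λ_enc|/(2πε₀r) = (2.901×10^-7)/(2π·8.85×10^-12·0.0308) = 1.69e5 N/C.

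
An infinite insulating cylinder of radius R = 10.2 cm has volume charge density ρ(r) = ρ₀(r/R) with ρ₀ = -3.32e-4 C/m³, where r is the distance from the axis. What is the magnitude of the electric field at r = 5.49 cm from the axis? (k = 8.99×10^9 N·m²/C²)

Take a coaxial cylindrical Gaussian surface of radius r = 5.49 cm and length L (r < R).
λ_enc = ∫₀^r ρ(r')·2πr' dr' = (2πρ₀/R)·r^3/3 = -1.128e-6 C/m.
Gauss's law: E·2πrL = λ_enc L/ε₀.
E = 2k|λ_enc|/r = 2(8.99×10^9)(1.128e-6)/(0.0549) = 3.69×10^5 N/C.

|E| ≈ 3.69×10^5 N/C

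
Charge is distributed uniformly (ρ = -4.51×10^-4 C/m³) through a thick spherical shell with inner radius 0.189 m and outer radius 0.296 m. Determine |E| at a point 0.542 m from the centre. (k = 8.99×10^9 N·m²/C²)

Use a concentric Gaussian sphere at r = 0.542 m (r > 0.296 m, enclosing the whole shell).
Q_enc = ρ·(4π/3)(b³ − a³) = (-4.51×10^-4)·(4π/3)·((0.296)³ − (0.189)³) = -3.624×10^-5 C.
Gauss's law: E·4πr² = Q_enc/ε₀.
E = k|Q_enc|/r² = (8.99×10^9)(3.624×10^-5)/(0.542)² = 1.11e6 N/C.

1.11×10^6 V/m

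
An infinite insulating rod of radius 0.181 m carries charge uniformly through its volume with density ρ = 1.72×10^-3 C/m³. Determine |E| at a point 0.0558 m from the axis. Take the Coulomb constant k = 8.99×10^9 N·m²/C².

Choose a coaxial cylinder of radius r = 0.0558 m (arbitrary length L) as the Gaussian surface (r < R).
Enclosed charge per unit length: λ_enc = ρ·πr² = (1.72e-3)π(0.0558)² = 1.682×10^-5 C/m.
Since E is radial and uniform over the curved surface, Φ = E·2πrL = Q_enc/ε₀ = λ_enc L/ε₀.
E = 2k|λ_enc|/r = 2(8.99×10^9)(1.682×10^-5)/(0.0558) = 5.42×10^6 N/C.

E ≈ 5.42×10^6 N/C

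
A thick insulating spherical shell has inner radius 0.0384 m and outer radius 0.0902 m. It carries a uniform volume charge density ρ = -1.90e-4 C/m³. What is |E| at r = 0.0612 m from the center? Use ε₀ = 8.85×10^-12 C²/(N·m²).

Use a concentric Gaussian sphere at r = 0.0612 m (within the shell material, 0.0384 m < r < 0.0902 m).
Enclosed charge is the volume from a to r: Q_enc = (4π/3)ρ(r³ − a³) = -1.374×10^-7 C.
By Gauss's law, ∮E·dA = E·4πr² = Q_enc/ε₀.
E = |Q_enc|/(4πε₀r²) = (1.374e-7)/(4π·8.85×10^-12·(0.0612)²) = 3.30e5 N/C.

|E| = 3.30×10^5 N/C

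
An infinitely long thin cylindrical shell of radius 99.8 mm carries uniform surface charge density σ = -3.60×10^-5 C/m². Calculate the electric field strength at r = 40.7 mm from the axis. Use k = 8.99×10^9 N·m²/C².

E = 0

By cylindrical symmetry E is radial; use a coaxial Gaussian cylinder of radius 40.7 mm and length L (r < 99.8 mm, inside the shell).
All the surface charge lies outside this cylinder: Q_enc = 0, hence E = 0.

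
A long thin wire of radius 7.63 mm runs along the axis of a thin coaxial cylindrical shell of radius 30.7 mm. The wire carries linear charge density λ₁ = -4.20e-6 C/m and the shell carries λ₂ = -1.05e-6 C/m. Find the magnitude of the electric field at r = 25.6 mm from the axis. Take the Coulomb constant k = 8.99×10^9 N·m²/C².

Coaxial Gaussian cylinder, radius r = 25.6 mm, length L (between the conductors, 7.63 mm < r < 30.7 mm).
The shell at 30.7 mm lies outside the Gaussian surface, so λ_enc = λ₁ = -4.20e-6 C/m.
Gauss's law: E·2πrL = λ_enc L/ε₀.
E = 2k|λ_enc|/r = 2(8.99×10^9)(4.20×10^-6)/(0.0256) = 2.95×10^6 N/C.

E ≈ 2.95e6 N/C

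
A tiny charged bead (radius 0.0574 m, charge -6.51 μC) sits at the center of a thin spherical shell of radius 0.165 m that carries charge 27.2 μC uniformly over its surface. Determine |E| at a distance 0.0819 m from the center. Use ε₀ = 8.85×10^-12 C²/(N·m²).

Use a concentric Gaussian sphere at r = 0.0819 m (between the bodies, 0.0574 m < r < 0.165 m).
The shell at 0.165 m lies outside the Gaussian surface, so Q_enc = -6.51 μC = -6.51e-6 C.
Applying ∮E·dA = Q_enc/ε₀ with Φ = E(4πr²):
E = |Q_enc|/(4πε₀r²) = (6.51×10^-6)/(4π·8.85×10^-12·(0.0819)²) = 8.73e6 N/C.

E = 8.73×10^6 N/C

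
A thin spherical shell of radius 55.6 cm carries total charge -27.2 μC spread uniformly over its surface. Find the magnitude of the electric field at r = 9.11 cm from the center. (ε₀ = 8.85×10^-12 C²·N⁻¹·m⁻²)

|E| = 0 V/m

Use a concentric Gaussian sphere at r = 9.11 cm (inside the shell, r < 55.6 cm).
No charge lies within this surface, so Q_enc = 0 and Gauss's law gives E·4πr² = 0 ⇒ E = 0.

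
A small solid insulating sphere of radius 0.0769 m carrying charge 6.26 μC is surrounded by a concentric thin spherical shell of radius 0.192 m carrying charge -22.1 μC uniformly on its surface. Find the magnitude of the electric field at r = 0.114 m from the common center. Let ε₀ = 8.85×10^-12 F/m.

Take a concentric spherical Gaussian surface of radius r = 0.114 m (between the bodies, 0.0769 m < r < 0.192 m).
Only the inner charge is enclosed; the outer shell contributes nothing inside itself. Q_enc = 6.26 μC = 6.26×10^-6 C.
Gauss's law: E·4πr² = Q_enc/ε₀.
E = |Q_enc|/(4πε₀r²) = (6.26e-6)/(4π·8.85×10^-12·(0.114)²) = 4.33×10^6 N/C.

E ≈ 4.33×10^6 N/C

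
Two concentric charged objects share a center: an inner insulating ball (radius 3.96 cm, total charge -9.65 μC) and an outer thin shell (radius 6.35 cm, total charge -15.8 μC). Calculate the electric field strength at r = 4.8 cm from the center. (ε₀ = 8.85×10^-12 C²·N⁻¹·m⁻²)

E ≈ 3.77e7 N/C

Take a concentric spherical Gaussian surface of radius r = 4.8 cm (between the bodies, 3.96 cm < r < 6.35 cm).
The shell at 6.35 cm lies outside the Gaussian surface, so Q_enc = -9.65 μC = -9.65e-6 C.
Since E is radial and uniform over the Gaussian sphere, Φ = E·4πr² = Q_enc/ε₀.
E = |Q_enc|/(4πε₀r²) = (9.65×10^-6)/(4π·8.85×10^-12·(0.048)²) = 3.77e7 N/C.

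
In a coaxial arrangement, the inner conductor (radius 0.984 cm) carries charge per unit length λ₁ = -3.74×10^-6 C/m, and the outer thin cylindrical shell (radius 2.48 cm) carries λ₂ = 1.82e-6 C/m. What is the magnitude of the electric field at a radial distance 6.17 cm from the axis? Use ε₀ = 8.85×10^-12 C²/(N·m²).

By cylindrical symmetry E is radial; use a coaxial Gaussian cylinder of radius 6.17 cm and length L (r > 2.48 cm, enclosing both).
λ_enc = λ₁ + λ₂ = (-3.74e-6) + (1.82×10^-6) = -1.92×10^-6 C/m.
Gauss's law: E·2πrL = λ_enc L/ε₀.
E = |λ_enc|/(2πε₀r) = (1.92e-6)/(2π·8.85×10^-12·0.0617) = 5.60×10^5 N/C.

|E| ≈ 5.60×10^5 V/m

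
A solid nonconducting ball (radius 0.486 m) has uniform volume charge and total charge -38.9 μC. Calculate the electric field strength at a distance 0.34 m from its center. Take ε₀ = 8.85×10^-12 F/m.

|E| ≈ 1.04×10^6 N/C

Take a concentric spherical Gaussian surface of radius r = 0.34 m (r < R).
For a uniform sphere the enclosed fraction is (r/R)³, so Q_enc = (-38.9 μC)(0.34/0.486)³ = -1.332e-5 C.
Gauss's law: E·4πr² = Q_enc/ε₀.
E = |Q_enc|/(4πε₀r²) = (1.332×10^-5)/(4π·8.85×10^-12·(0.34)²) = 1.04×10^6 N/C.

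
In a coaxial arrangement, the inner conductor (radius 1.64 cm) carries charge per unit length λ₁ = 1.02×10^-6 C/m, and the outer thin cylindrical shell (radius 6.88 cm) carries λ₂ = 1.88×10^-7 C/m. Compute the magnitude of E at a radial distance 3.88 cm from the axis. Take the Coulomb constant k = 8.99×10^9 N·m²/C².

4.73×10^5 V/m

Take a coaxial cylindrical Gaussian surface of radius r = 3.88 cm and length L (between the conductors, 1.64 cm < r < 6.88 cm).
The shell at 6.88 cm lies outside the Gaussian surface, so λ_enc = λ₁ = 1.02×10^-6 C/m.
Since E is radial and uniform over the curved surface, Φ = E·2πrL = Q_enc/ε₀ = λ_enc L/ε₀.
E = 2k|λ_enc|/r = 2(8.99×10^9)(1.02e-6)/(0.0388) = 4.73×10^5 N/C.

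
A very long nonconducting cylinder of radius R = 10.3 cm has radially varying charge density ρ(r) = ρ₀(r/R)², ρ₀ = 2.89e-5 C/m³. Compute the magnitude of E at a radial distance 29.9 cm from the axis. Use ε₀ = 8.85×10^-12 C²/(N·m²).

Coaxial Gaussian cylinder, radius r = 29.9 cm, length L (r > R, full charge per length enclosed).
λ_enc = 2π ∫₀^R ρ₀(r'/R)^2 r' dr' = 2πρ₀R²/4 = 4.816×10^-7 C/m.
By Gauss's law (flux through the curved wall only), E·2πrL = λ_enc L/ε₀.
E = |λ_enc|/(2πε₀r) = (4.816×10^-7)/(2π·8.85×10^-12·0.299) = 2.90×10^4 N/C.

E = 2.90×10^4 N/C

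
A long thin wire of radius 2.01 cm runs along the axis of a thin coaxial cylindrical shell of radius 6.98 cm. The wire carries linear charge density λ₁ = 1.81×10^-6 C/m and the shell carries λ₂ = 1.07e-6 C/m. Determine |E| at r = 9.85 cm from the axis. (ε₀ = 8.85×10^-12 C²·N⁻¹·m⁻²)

By cylindrical symmetry E is radial; use a coaxial Gaussian cylinder of radius 9.85 cm and length L (r > 6.98 cm, enclosing both).
λ_enc = λ₁ + λ₂ = (1.81×10^-6) + (1.07e-6) = 2.88e-6 C/m.
Since E is radial and uniform over the curved surface, Φ = E·2πrL = Q_enc/ε₀ = λ_enc L/ε₀.
E = |λ_enc|/(2πε₀r) = (2.88e-6)/(2π·8.85×10^-12·0.0985) = 5.26×10^5 N/C.

|E| ≈ 5.26×10^5 V/m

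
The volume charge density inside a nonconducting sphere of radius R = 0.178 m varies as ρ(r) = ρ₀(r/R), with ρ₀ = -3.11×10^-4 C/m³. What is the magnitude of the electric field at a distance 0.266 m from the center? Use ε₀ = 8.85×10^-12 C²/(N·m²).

Take a concentric spherical Gaussian surface of radius r = 0.266 m (r > R, all charge enclosed).
Q_enc = 4π ∫₀^R ρ₀(r'/R)^1 r'² dr' = 4πρ₀R³/4 = -5.51e-6 C.
By Gauss's law, ∮E·dA = E·4πr² = Q_enc/ε₀.
E = |Q_enc|/(4πε₀r²) = (5.51×10^-6)/(4π·8.85×10^-12·(0.266)²) = 7.00×10^5 N/C.

|E| ≈ 7.00×10^5 V/m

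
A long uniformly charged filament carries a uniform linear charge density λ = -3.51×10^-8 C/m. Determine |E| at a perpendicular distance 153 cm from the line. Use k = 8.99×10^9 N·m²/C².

|E| = 412 N/C

Choose a coaxial cylinder of radius r = 153 cm (arbitrary length L) as the Gaussian surface.
Q_enc = λL, so λ_enc = -3.51e-8 C/m.
Gauss's law: E·2πrL = λ_enc L/ε₀.
E = 2k|λ_enc|/r = 2(8.99×10^9)(3.51×10^-8)/(1.53) = 412 N/C.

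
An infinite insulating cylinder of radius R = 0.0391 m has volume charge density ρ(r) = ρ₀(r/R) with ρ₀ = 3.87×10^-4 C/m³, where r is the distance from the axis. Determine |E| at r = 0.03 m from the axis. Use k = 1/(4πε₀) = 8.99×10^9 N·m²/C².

By cylindrical symmetry E is radial; use a coaxial Gaussian cylinder of radius 0.03 m and length L (r < R).
Integrating ρ over the cross-section to radius r: λ_enc = (2πρ₀/R) ∫₀^r r'^2 dr' = 2πρ₀ r^3/(3·R) = 5.597×10^-7 C/m.
By Gauss's law (flux through the curved wall only), E·2πrL = λ_enc L/ε₀.
E = 2k|λ_enc|/r = 2(8.99×10^9)(5.597e-7)/(0.03) = 3.35×10^5 N/C.

|E| ≈ 3.35×10^5 N/C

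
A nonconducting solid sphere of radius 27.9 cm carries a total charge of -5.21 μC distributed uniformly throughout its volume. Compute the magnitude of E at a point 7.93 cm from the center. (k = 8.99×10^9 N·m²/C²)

E = 1.71e5 N/C

Symmetry ⇒ E = E(r) r̂. Gaussian sphere of radius r = 7.93 cm (r < R).
For a uniform sphere the enclosed fraction is (r/R)³, so Q_enc = (-5.21 μC)(0.0793/0.279)³ = -1.196e-7 C.
By Gauss's law, ∮E·dA = E·4πr² = Q_enc/ε₀.
E = k|Q_enc|/r² = (8.99×10^9)(1.196×10^-7)/(0.0793)² = 1.71×10^5 N/C.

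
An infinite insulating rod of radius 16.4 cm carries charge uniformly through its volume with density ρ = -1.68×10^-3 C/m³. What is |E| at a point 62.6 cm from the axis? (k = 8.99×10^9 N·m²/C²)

4.08e6 N/C

Choose a coaxial cylinder of radius r = 62.6 cm (arbitrary length L) as the Gaussian surface (r > 16.4 cm, full cross-section enclosed).
λ_enc = ρ·πR² = (-1.68×10^-3)π(0.164)² = -1.42×10^-4 C/m.
Since E is radial and uniform over the curved surface, Φ = E·2πrL = Q_enc/ε₀ = λ_enc L/ε₀.
E = 2k|λ_enc|/r = 2(8.99×10^9)(1.42×10^-4)/(0.626) = 4.08×10^6 N/C.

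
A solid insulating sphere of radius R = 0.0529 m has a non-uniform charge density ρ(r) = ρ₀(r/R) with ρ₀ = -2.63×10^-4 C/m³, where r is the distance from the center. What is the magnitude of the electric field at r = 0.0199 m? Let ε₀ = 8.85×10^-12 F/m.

Take a concentric spherical Gaussian surface of radius r = 0.0199 m (r < R).
Integrate the density: Q_enc = 4π ∫₀^r ρ₀(r'/R)^1 r'² dr' = 4πρ₀ r^4/(4·R) = -2.449×10^-9 C.
Since E is radial and uniform over the Gaussian sphere, Φ = E·4πr² = Q_enc/ε₀.
E = |Q_enc|/(4πε₀r²) = (2.449×10^-9)/(4π·8.85×10^-12·(0.0199)²) = 5.56e4 N/C.

E ≈ 5.56×10^4 N/C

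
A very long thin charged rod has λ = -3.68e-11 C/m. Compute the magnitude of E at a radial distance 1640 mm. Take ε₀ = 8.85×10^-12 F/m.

|E| ≈ 0.404 N/C

Choose a coaxial cylinder of radius r = 1640 mm (arbitrary length L) as the Gaussian surface.
Q_enc = λL, so λ_enc = -3.68×10^-11 C/m.
By Gauss's law (flux through the curved wall only), E·2πrL = λ_enc L/ε₀.
E = |λ_enc|/(2πε₀r) = (3.68e-11)/(2π·8.85×10^-12·1.64) = 0.404 N/C.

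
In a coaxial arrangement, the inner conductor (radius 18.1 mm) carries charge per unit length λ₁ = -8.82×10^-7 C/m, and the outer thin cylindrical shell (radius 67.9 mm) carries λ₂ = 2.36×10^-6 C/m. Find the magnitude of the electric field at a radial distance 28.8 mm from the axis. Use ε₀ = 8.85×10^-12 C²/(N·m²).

Take a coaxial cylindrical Gaussian surface of radius r = 28.8 mm and length L (between the conductors, 18.1 mm < r < 67.9 mm).
The shell at 67.9 mm lies outside the Gaussian surface, so λ_enc = λ₁ = -8.82×10^-7 C/m.
Gauss's law: E·2πrL = λ_enc L/ε₀.
E = |λ_enc|/(2πε₀r) = (8.82×10^-7)/(2π·8.85×10^-12·0.0288) = 5.51e5 N/C.

E ≈ 5.51×10^5 V/m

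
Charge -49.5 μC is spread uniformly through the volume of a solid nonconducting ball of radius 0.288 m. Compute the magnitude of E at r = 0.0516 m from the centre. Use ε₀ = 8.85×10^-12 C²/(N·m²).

Take a concentric spherical Gaussian surface of radius r = 0.0516 m (r < R).
For a uniform sphere the enclosed fraction is (r/R)³, so Q_enc = (-49.5 μC)(0.0516/0.288)³ = -2.847e-7 C.
Applying ∮E·dA = Q_enc/ε₀ with Φ = E(4πr²):
E = |Q_enc|/(4πε₀r²) = (2.847×10^-7)/(4π·8.85×10^-12·(0.0516)²) = 9.61×10^5 N/C.

9.61×10^5 N/C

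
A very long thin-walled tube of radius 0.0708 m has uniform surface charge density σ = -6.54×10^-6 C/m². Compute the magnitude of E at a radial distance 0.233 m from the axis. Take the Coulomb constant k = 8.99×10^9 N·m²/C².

By cylindrical symmetry E is radial; use a coaxial Gaussian cylinder of radius 0.233 m and length L (r > 0.0708 m).
The whole shell is enclosed: λ_enc = σ·2πR = (-6.54e-6)·2π·(0.0708) = -2.909×10^-6 C/m.
Since E is radial and uniform over the curved surface, Φ = E·2πrL = Q_enc/ε₀ = λ_enc L/ε₀.
E = 2k|λ_enc|/r = 2(8.99×10^9)(2.909×10^-6)/(0.233) = 2.25×10^5 N/C.

2.25e5 N/C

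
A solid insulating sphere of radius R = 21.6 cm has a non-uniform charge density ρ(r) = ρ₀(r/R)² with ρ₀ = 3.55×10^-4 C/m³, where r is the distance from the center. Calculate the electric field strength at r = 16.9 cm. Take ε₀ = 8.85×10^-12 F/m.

By spherical symmetry E is radial; choose a Gaussian sphere of radius r = 16.9 cm (r < R).
Integrate the density: Q_enc = 4π ∫₀^r ρ₀(r'/R)^2 r'² dr' = 4πρ₀ r^5/(5·R²) = 2.636×10^-6 C.
Since E is radial and uniform over the Gaussian sphere, Φ = E·4πr² = Q_enc/ε₀.
E = |Q_enc|/(4πε₀r²) = (2.636e-6)/(4π·8.85×10^-12·(0.169)²) = 8.30×10^5 N/C.

E = 8.30×10^5 V/m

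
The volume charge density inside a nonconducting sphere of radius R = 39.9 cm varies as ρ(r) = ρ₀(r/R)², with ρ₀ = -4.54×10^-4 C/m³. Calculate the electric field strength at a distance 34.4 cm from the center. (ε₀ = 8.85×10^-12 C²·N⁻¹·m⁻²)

|E| = 2.62e6 N/C

Take a concentric spherical Gaussian surface of radius r = 34.4 cm (r < R).
Q_enc = ∫₀^r ρ(r')·4πr'² dr' = (4πρ₀/R²) ∫₀^r r'^4 dr' = 4πρ₀ r^5/(5·R²) = -3.453×10^-5 C.
Since E is radial and uniform over the Gaussian sphere, Φ = E·4πr² = Q_enc/ε₀.
E = |Q_enc|/(4πε₀r²) = (3.453×10^-5)/(4π·8.85×10^-12·(0.344)²) = 2.62×10^6 N/C.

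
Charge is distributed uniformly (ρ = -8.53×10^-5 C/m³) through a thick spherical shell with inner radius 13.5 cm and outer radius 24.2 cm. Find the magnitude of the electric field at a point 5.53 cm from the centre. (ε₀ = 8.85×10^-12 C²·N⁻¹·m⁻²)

E = 0

Take a concentric spherical Gaussian surface of radius r = 5.53 cm (r < 13.5 cm, inside the empty cavity).
Q_enc = 0 (all charge lies at larger r); Gauss's law gives E = 0.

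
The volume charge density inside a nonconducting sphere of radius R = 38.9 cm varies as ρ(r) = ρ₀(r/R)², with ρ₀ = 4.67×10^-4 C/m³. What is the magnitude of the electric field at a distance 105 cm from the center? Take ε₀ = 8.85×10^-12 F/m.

|E| = 5.63×10^5 N/C

Take a concentric spherical Gaussian surface of radius r = 105 cm (r > R, all charge enclosed).
Q_enc = 4π ∫₀^R ρ₀(r'/R)^2 r'² dr' = 4πρ₀R³/5 = 6.909×10^-5 C.
By Gauss's law, ∮E·dA = E·4πr² = Q_enc/ε₀.
E = |Q_enc|/(4πε₀r²) = (6.909e-5)/(4π·8.85×10^-12·(1.05)²) = 5.63×10^5 N/C.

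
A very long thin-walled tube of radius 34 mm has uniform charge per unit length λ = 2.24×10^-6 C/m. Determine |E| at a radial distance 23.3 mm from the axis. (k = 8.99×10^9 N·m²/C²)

E = 0

Choose a coaxial cylinder of radius r = 23.3 mm (arbitrary length L) as the Gaussian surface (r < 34 mm, inside the shell).
No charge is enclosed, so Gauss's law gives E·2πrL = 0 ⇒ E = 0.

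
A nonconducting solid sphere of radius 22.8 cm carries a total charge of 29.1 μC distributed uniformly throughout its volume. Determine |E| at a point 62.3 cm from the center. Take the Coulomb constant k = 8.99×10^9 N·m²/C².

By spherical symmetry E is radial; choose a Gaussian sphere of radius r = 62.3 cm (r > R, so the entire charge is enclosed).
Q_enc = 29.1 μC = 2.91×10^-5 C.
Applying ∮E·dA = Q_enc/ε₀ with Φ = E(4πr²):
E = k|Q_enc|/r² = (8.99×10^9)(2.91×10^-5)/(0.623)² = 6.74e5 N/C.

E = 6.74×10^5 N/C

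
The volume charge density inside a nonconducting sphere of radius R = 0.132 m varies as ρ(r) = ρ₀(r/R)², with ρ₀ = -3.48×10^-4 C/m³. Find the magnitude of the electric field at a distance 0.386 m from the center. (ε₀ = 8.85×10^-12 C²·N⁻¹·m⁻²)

Use a concentric Gaussian sphere at r = 0.386 m (r > R, all charge enclosed).
Q_enc = 4π ∫₀^R ρ₀(r'/R)^2 r'² dr' = 4πρ₀R³/5 = -2.012e-6 C.
Applying ∮E·dA = Q_enc/ε₀ with Φ = E(4πr²):
E = |Q_enc|/(4πε₀r²) = (2.012×10^-6)/(4π·8.85×10^-12·(0.386)²) = 1.21e5 N/C.

E = 1.21×10^5 N/C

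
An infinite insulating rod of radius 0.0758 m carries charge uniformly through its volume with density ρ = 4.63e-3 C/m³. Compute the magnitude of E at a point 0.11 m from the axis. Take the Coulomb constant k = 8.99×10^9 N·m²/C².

Take a coaxial cylindrical Gaussian surface of radius r = 0.11 m and length L (r > 0.0758 m, full cross-section enclosed).
λ_enc = ρ·πR² = (4.63×10^-3)π(0.0758)² = 8.357×10^-5 C/m.
By Gauss's law (flux through the curved wall only), E·2πrL = λ_enc L/ε₀.
E = 2k|λ_enc|/r = 2(8.99×10^9)(8.357×10^-5)/(0.11) = 1.37×10^7 N/C.

1.37×10^7 N/C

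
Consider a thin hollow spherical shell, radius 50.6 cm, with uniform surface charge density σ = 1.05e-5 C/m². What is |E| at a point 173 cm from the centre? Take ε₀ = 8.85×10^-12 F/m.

By spherical symmetry E is radial; choose a Gaussian sphere of radius r = 173 cm (r > 50.6 cm).
The entire shell is enclosed: Q_enc = σ·4πR² = (1.05×10^-5)·4π·(0.506)² = 3.378×10^-5 C.
Since E is radial and uniform over the Gaussian sphere, Φ = E·4πr² = Q_enc/ε₀.
E = |Q_enc|/(4πε₀r²) = (3.378×10^-5)/(4π·8.85×10^-12·(1.73)²) = 1.01e5 N/C.

|E| ≈ 1.01×10^5 N/C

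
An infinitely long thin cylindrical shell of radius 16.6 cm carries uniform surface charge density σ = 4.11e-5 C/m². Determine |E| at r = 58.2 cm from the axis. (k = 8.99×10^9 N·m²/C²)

Choose a coaxial cylinder of radius r = 58.2 cm (arbitrary length L) as the Gaussian surface (r > 16.6 cm).
The whole shell is enclosed: λ_enc = σ·2πR = (4.11e-5)·2π·(0.166) = 4.287×10^-5 C/m.
By Gauss's law (flux through the curved wall only), E·2πrL = λ_enc L/ε₀.
E = 2k|λ_enc|/r = 2(8.99×10^9)(4.287e-5)/(0.582) = 1.32e6 N/C.

|E| = 1.32×10^6 V/m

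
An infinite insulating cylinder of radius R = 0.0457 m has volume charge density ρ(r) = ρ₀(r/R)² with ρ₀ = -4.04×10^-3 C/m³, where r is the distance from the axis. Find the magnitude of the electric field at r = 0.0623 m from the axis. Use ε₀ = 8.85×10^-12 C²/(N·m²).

Take a coaxial cylindrical Gaussian surface of radius r = 0.0623 m and length L (r > R, full charge per length enclosed).
λ_enc = 2π ∫₀^R ρ₀(r'/R)^2 r' dr' = 2πρ₀R²/4 = -1.325e-5 C/m.
Since E is radial and uniform over the curved surface, Φ = E·2πrL = Q_enc/ε₀ = λ_enc L/ε₀.
E = |λ_enc|/(2πε₀r) = (1.325×10^-5)/(2π·8.85×10^-12·0.0623) = 3.83×10^6 N/C.

|E| ≈ 3.83e6 N/C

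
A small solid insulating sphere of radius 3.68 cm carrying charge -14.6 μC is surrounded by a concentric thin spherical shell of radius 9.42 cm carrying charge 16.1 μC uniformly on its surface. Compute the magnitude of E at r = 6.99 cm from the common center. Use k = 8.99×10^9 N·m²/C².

Take a concentric spherical Gaussian surface of radius r = 6.99 cm (between the bodies, 3.68 cm < r < 9.42 cm).
Only the inner charge is enclosed; the outer shell contributes nothing inside itself. Q_enc = -14.6 μC = -1.46×10^-5 C.
Since E is radial and uniform over the Gaussian sphere, Φ = E·4πr² = Q_enc/ε₀.
E = k|Q_enc|/r² = (8.99×10^9)(1.46×10^-5)/(0.0699)² = 2.69×10^7 N/C.

E ≈ 2.69e7 N/C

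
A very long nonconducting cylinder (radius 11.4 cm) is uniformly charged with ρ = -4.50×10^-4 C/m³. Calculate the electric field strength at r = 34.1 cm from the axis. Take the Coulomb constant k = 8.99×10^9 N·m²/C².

Coaxial Gaussian cylinder, radius r = 34.1 cm, length L (r > 11.4 cm, full cross-section enclosed).
λ_enc = ρ·πR² = (-4.50×10^-4)π(0.114)² = -1.837e-5 C/m.
Since E is radial and uniform over the curved surface, Φ = E·2πrL = Q_enc/ε₀ = λ_enc L/ε₀.
E = 2k|λ_enc|/r = 2(8.99×10^9)(1.837×10^-5)/(0.341) = 9.69×10^5 N/C.

E ≈ 9.69×10^5 N/C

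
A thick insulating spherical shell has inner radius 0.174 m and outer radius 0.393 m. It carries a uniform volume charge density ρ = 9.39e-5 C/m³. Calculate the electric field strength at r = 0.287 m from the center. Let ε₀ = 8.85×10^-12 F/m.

By spherical symmetry E is radial; choose a Gaussian sphere of radius r = 0.287 m (within the shell material, 0.174 m < r < 0.393 m).
Only the shell between 0.174 m and r is enclosed: Q_enc = ρ·(4π/3)(r³ − a³) = (9.39×10^-5)·(4π/3)·((0.287)³ − (0.174)³) = 7.226e-6 C.
Applying ∮E·dA = Q_enc/ε₀ with Φ = E(4πr²):
E = |Q_enc|/(4πε₀r²) = (7.226×10^-6)/(4π·8.85×10^-12·(0.287)²) = 7.89×10^5 N/C.

|E| ≈ 7.89e5 N/C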